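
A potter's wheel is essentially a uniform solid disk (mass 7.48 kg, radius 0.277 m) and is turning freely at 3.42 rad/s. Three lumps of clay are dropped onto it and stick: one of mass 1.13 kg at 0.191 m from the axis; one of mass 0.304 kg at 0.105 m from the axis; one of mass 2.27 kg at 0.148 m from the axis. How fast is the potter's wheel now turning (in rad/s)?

No external torque acts about the axis; L_before = L_after.
I_p = ½(7.48)(0.277)² = 0.2870 kg·m².
Added inertia Σmr² = (1.13)(0.191)² + (0.304)(0.105)² + (2.27)(0.148)² = 0.09430 kg·m²; I_f = 0.2870 + 0.09430 = 0.3813 kg·m².
ω_f = I_p ω_i / I_f = (0.2870)(3.42) / 0.3813 = 2.574 rad/s.

ω_f ≈ 2.57 rad/s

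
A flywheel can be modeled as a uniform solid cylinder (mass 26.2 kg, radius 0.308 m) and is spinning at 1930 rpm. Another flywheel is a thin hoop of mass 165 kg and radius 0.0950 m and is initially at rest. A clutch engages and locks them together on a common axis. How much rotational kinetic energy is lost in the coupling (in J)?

ΔKE lost ≈ 13800 J

No external torque acts about the common axis, so total angular momentum is conserved.
Moments of inertia: I_A = ½(26.2)(0.308)² = 1.243 kg·m²; I_B = (165)(0.0950)² = 1.489 kg·m².
Taking A's sense as positive: L = (1.243)(1930) = 2398 kg·m²·rpm.
Combined I = 1.243 + 1.489 = 2.732 kg·m².
ω_f = L / I = 2398 / 2.732 = 878.0 rpm.
KE_i = ½ΣIω² = 25380 J; KE_f = ½(2.732)(91.94)² = 11550 J.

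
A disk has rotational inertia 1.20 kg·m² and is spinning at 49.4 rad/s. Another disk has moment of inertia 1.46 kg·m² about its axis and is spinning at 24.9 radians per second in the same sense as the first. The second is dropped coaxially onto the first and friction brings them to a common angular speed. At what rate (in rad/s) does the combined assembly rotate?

The coupling torques are internal; angular momentum about the shared axis is conserved.
Taking A's sense as positive: L = (1.200)(49.4) + (1.460)(24.9) = 95.63 kg·m²·rad/s.
Combined I = 1.200 + 1.460 = 2.660 kg·m².
ω_f = L / I = 95.63 / 2.660 = 35.95 rad/s.

|ω_f| ≈ 36.0 rad/s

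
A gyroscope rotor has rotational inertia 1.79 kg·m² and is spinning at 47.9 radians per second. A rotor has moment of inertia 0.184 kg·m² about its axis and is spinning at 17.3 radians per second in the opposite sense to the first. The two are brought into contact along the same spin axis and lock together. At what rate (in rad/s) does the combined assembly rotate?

No external torque acts about the common axis, so total angular momentum is conserved.
Taking A's sense as positive: L = (1.790)(47.9) − (0.1840)(17.3) = 82.56 kg·m²·rad/s.
Combined I = 1.790 + 0.1840 = 1.974 kg·m².
ω_f = L / I = 82.56 / 1.974 = 41.82 rad/s.

|ω_f| ≈ 41.8 rad/s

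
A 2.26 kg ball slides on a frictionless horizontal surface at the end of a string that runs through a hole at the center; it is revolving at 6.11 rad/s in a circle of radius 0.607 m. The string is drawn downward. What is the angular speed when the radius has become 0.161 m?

The constraining force is radial, so m r² ω about the center is conserved.
ω₂ = ω₁ (r₁/r₂)² = (6.11)(0.607/0.161)² = 86.85 rad/s.

ω₂ ≈ 86.8 rad/s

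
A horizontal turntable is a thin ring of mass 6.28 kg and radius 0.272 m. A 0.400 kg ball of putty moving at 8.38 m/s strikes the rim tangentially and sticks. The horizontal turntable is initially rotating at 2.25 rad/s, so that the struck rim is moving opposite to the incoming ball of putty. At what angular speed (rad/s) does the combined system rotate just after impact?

About the axle the impulsive forces during the collision are internal, so angular momentum about that axis is conserved.
I_p = (6.28)(0.272)² = 0.4646 kg·m². Taking the sense of the ball of putty's angular momentum as positive, L_{ball} = m v R = (0.400)(8.38)(0.272) = 0.9117 kg·m²/s.
L_i = −I_p ω_p + m v R = −(0.4646)(2.25) + 0.9117 = -0.1336 kg·m²/s.
After sticking, I_f = I_p + m R² = 0.4646 + (0.400)(0.272)² = 0.4942 kg·m².
ω_f = L_i / I_f = -0.1336 / 0.4942 = -0.2704 rad/s.

|ω_f| ≈ 0.270 rad/s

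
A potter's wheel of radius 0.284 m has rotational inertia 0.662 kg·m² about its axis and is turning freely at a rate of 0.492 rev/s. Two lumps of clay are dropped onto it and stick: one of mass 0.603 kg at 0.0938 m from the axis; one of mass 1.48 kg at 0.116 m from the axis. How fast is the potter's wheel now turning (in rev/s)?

ω_f ≈ 0.474 rev/s

No external torque acts about the axis; L_before = L_after.
Added inertia Σmr² = (0.603)(0.0938)² + (1.48)(0.116)² = 0.02522 kg·m²; I_f = 0.6620 + 0.02522 = 0.6872 kg·m².
ω_f = I_p ω_i / I_f = (0.6620)(0.492) / 0.6872 = 0.4739 rev/s.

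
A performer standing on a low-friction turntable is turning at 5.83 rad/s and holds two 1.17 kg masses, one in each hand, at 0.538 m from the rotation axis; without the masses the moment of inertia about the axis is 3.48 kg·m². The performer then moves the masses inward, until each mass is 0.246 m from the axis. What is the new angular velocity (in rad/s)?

ω₂ ≈ 6.69 rad/s

Angular momentum about the spin axis is conserved since the torque about it is zero.
I₁ = 3.48 + 2(1.17)(0.538)² = 4.157 kg·m²; I₂ = 3.48 + 2(1.17)(0.246)² = 3.622 kg·m².
ω₂ = I₁ω₁ / I₂ = (4.157)(5.83 rad/s) / (3.622) = 6.692 rad/s.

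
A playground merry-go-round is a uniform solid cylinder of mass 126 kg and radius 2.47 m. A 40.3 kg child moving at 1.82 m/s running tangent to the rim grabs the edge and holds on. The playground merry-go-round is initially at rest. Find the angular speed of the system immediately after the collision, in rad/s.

|ω_f| ≈ 0.287 rad/s

The axle reaction passes through the axle and exerts no torque about it; angular momentum about the axle is conserved through the impact.
I_p = ½(126)(2.47)² = 384.4 kg·m². Taking the sense of the child's angular momentum as positive, L_{child} = m v R = (40.3)(1.82)(2.47) = 181.2 kg·m²/s.
L_i = 0 + 181.2 = 181.2 kg·m²/s.
After sticking, I_f = I_p + m R² = 384.4 + (40.3)(2.47)² = 630.2 kg·m².
ω_f = L_i / I_f = 181.2 / 630.2 = 0.2875 rad/s.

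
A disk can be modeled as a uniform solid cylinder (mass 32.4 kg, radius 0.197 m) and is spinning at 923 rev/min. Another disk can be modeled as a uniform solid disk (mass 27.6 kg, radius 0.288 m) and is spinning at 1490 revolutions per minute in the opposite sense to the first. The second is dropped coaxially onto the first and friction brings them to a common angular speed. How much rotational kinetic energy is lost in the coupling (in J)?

ΔKE lost ≈ 13000 J

The coupling torques are internal; angular momentum about the shared axis is conserved.
Moments of inertia: I_A = ½(32.4)(0.197)² = 0.6287 kg·m²; I_B = ½(27.6)(0.288)² = 1.145 kg·m².
Taking A's sense as positive: L = (0.6287)(923) − (1.145)(1490) = -1125 kg·m²·rpm.
Combined I = 0.6287 + 1.145 = 1.773 kg·m².
ω_f = L / I = -1125 / 1.773 = -634.5 rpm.
KE_i = ½ΣIω² = 16870 J; KE_f = ½(1.773)(66.45)² = 3915 J.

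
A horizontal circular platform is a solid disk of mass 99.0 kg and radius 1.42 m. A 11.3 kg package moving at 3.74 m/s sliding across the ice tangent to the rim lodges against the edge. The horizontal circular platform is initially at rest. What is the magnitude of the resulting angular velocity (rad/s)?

|ω_f| ≈ 0.490 rad/s

About the central axle the impulsive forces during the collision are internal, so angular momentum about that axis is conserved.
I_p = ½(99.0)(1.42)² = 99.81 kg·m². Taking the sense of the package's angular momentum as positive, L_{package} = m v R = (11.3)(3.74)(1.42) = 60.01 kg·m²/s.
L_i = 0 + 60.01 = 60.01 kg·m²/s.
After sticking, I_f = I_p + m R² = 99.81 + (11.3)(1.42)² = 122.6 kg·m².
ω_f = L_i / I_f = 60.01 / 122.6 = 0.4895 rad/s.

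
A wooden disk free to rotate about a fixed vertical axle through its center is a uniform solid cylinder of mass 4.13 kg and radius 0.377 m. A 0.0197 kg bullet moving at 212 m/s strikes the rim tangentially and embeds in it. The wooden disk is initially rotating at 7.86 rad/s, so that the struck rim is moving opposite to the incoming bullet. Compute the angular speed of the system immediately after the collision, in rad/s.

About the axle the impulsive forces during the collision are internal, so angular momentum about that axis is conserved.
I_p = ½(4.13)(0.377)² = 0.2935 kg·m². Taking the sense of the bullet's angular momentum as positive, L_{bullet} = m v R = (0.0197)(212)(0.377) = 1.575 kg·m²/s.
L_i = −I_p ω_p + m v R = −(0.2935)(7.86) + 1.575 = -0.7324 kg·m²/s.
After sticking, I_f = I_p + m R² = 0.2935 + (0.0197)(0.377)² = 0.2963 kg·m².
ω_f = L_i / I_f = -0.7324 / 0.2963 = -2.472 rad/s.

|ω_f| ≈ 2.47 rad/s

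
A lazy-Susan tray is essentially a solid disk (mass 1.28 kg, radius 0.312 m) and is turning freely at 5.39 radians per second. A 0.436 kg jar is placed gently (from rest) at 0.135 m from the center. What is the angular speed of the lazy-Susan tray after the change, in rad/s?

ω_f ≈ 4.78 rad/s

No external torque acts about the center; L_before = L_after.
I_p = ½(1.28)(0.312)² = 0.06230 kg·m².
Added inertia Σmr² = (0.436)(0.135)² = 0.007946 kg·m²; I_f = 0.06230 + 0.007946 = 0.07025 kg·m².
ω_f = I_p ω_i / I_f = (0.06230)(5.39) / 0.07025 = 4.780 rad/s.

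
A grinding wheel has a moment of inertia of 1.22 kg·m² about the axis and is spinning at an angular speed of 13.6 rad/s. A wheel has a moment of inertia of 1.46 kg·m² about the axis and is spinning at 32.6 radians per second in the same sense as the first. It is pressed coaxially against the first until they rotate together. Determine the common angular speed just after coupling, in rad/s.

The coupling torques are internal; angular momentum about the shared axis is conserved.
Taking A's sense as positive: L = (1.220)(13.6) + (1.460)(32.6) = 64.19 kg·m²·rad/s.
Combined I = 1.220 + 1.460 = 2.680 kg·m².
ω_f = L / I = 64.19 / 2.680 = 23.95 rad/s.

|ω_f| ≈ 24.0 rad/s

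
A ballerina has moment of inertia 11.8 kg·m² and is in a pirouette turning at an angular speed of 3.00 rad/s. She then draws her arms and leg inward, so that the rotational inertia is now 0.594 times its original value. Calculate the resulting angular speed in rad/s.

With no external torque about the axis, L is conserved: I₁ω₁ = I₂ω₂.
I₂ = 0.594 × 11.8 = 7.009 kg·m².
ω₂ = I₁ω₁ / I₂ = (11.80)(3.00 rad/s) / (7.009) = 5.051 rad/s.

ω₂ ≈ 5.05 rad/s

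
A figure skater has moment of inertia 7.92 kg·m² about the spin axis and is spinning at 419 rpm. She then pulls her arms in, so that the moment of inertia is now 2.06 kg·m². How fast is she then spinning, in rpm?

With no external torque about the axis, L is conserved: I₁ω₁ = I₂ω₂.
ω₂ = I₁ω₁ / I₂ = (7.920)(419 rpm) / (2.060) = 1611 rpm.

ω₂ ≈ 1610 rpm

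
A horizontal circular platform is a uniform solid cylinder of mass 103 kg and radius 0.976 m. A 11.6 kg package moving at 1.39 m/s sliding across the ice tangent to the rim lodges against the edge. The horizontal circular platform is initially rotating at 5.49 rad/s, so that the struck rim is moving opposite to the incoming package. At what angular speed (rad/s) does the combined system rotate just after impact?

|ω_f| ≈ 4.22 rad/s

The axle reaction passes through the central axle and exerts no torque about it; angular momentum about the central axle is conserved through the impact.
I_p = ½(103)(0.976)² = 49.06 kg·m². Taking the sense of the package's angular momentum as positive, L_{package} = m v R = (11.6)(1.39)(0.976) = 15.74 kg·m²/s.
L_i = −I_p ω_p + m v R = −(49.06)(5.49) + 15.74 = -253.6 kg·m²/s.
After sticking, I_f = I_p + m R² = 49.06 + (11.6)(0.976)² = 60.11 kg·m².
ω_f = L_i / I_f = -253.6 / 60.11 = -4.219 rad/s.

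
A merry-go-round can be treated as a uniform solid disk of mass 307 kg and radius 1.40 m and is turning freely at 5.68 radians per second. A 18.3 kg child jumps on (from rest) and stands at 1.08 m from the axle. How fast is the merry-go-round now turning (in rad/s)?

The added mass arrives with no angular momentum about the axle, and any external torque about the axle is negligible, so the system's angular momentum is conserved.
I_p = ½(307)(1.40)² = 300.9 kg·m².
Added inertia Σmr² = (18.3)(1.08)² = 21.35 kg·m²; I_f = 300.9 + 21.35 = 322.2 kg·m².
ω_f = I_p ω_i / I_f = (300.9)(5.68) / 322.2 = 5.304 rad/s.

ω_f ≈ 5.30 rad/s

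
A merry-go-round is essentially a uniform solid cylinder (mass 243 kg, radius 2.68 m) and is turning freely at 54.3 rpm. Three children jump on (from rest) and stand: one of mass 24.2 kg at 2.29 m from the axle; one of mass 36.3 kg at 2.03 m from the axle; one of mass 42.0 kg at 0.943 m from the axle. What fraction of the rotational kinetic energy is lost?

No external torque acts about the axle; L_before = L_after.
I_p = ½(243)(2.68)² = 872.7 kg·m².
Added inertia Σmr² = (24.2)(2.29)² + (36.3)(2.03)² + (42.0)(0.943)² = 313.8 kg·m²; I_f = 872.7 + 313.8 = 1187 kg·m².
ω_f = I_p ω_i / I_f = (872.7)(54.3) / 1187 = 39.94 rpm.
KE_i = ½(872.7)(5.686 rad/s)² = 14110 J; KE_f = ½(1187)(4.182)² = 10380 J.
Fraction lost = 0.2645.

fraction ≈ 0.265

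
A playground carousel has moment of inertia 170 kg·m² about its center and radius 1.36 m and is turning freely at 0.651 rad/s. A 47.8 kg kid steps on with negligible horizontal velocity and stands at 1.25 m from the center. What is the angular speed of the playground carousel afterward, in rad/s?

ω_f ≈ 0.452 rad/s

No external torque acts about the center; L_before = L_after.
Added inertia Σmr² = (47.8)(1.25)² = 74.69 kg·m²; I_f = 170.0 + 74.69 = 244.7 kg·m².
ω_f = I_p ω_i / I_f = (170.0)(0.651) / 244.7 = 0.4523 rad/s.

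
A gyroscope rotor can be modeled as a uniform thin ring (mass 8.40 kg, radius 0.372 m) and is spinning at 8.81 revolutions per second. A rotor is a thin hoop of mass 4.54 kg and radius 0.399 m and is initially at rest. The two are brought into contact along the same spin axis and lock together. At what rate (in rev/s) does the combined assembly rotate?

|ω_f| ≈ 5.43 rev/s

No external torque acts about the common axis, so total angular momentum is conserved.
Moments of inertia: I_A = (8.40)(0.372)² = 1.162 kg·m²; I_B = (4.54)(0.399)² = 0.7228 kg·m².
Taking A's sense as positive: L = (1.162)(8.81) = 10.24 kg·m²·rev/s.
Combined I = 1.162 + 0.7228 = 1.885 kg·m².
ω_f = L / I = 10.24 / 1.885 = 5.432 rev/s.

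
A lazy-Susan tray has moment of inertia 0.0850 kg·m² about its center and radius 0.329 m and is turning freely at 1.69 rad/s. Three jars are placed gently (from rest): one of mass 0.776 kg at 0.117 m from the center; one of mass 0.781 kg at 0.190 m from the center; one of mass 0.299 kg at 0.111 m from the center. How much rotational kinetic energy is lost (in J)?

No external torque acts about the center; L_before = L_after.
Added inertia Σmr² = (0.776)(0.117)² + (0.781)(0.190)² + (0.299)(0.111)² = 0.04250 kg·m²; I_f = 0.08500 + 0.04250 = 0.1275 kg·m².
ω_f = I_p ω_i / I_f = (0.08500)(1.69) / 0.1275 = 1.127 rad/s.
KE_i = ½(0.08500)(1.690 rad/s)² = 0.1214 J; KE_f = ½(0.1275)(1.127)² = 0.08092 J.

energy lost ≈ 0.0405 J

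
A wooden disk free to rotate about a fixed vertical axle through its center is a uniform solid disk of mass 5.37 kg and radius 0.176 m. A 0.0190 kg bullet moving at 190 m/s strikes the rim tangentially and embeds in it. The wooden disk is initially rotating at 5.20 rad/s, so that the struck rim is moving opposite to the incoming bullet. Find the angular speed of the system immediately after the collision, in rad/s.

|ω_f| ≈ 2.42 rad/s

About the axle the impulsive forces during the collision are internal, so angular momentum about that axis is conserved.
I_p = ½(5.37)(0.176)² = 0.08317 kg·m². Taking the sense of the bullet's angular momentum as positive, L_{bullet} = m v R = (0.0190)(190)(0.176) = 0.6354 kg·m²/s.
L_i = −I_p ω_p + m v R = −(0.08317)(5.20) + 0.6354 = 0.2029 kg·m²/s.
After sticking, I_f = I_p + m R² = 0.08317 + (0.0190)(0.176)² = 0.08376 kg·m².
ω_f = L_i / I_f = 0.2029 / 0.08376 = 2.422 rad/s.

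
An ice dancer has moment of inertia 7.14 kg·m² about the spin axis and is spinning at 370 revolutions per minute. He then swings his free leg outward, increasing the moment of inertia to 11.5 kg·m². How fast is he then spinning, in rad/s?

No external torque acts about the spin axis, so angular momentum is conserved.
ω₂ = I₁ω₁ / I₂ = (7.140)(370 rpm) / (11.50) = 229.7 rpm = 24.06 rad/s.

ω₂ ≈ 24.1 rad/s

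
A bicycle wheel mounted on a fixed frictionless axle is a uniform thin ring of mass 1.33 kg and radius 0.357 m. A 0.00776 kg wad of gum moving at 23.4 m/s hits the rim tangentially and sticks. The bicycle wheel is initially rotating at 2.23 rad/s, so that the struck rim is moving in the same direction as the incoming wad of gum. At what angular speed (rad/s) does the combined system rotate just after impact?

The axle reaction passes through the axle and exerts no torque about it; angular momentum about the axle is conserved through the impact.
I_p = (1.33)(0.357)² = 0.1695 kg·m². Taking the sense of the wad of gum's angular momentum as positive, L_{wad} = m v R = (0.00776)(23.4)(0.357) = 0.06483 kg·m²/s.
L_i = +I_p ω_p + m v R = +(0.1695)(2.23) + 0.06483 = 0.4428 kg·m²/s.
After sticking, I_f = I_p + m R² = 0.1695 + (0.00776)(0.357)² = 0.1705 kg·m².
ω_f = L_i / I_f = 0.4428 / 0.1705 = 2.597 rad/s.

|ω_f| ≈ 2.60 rad/s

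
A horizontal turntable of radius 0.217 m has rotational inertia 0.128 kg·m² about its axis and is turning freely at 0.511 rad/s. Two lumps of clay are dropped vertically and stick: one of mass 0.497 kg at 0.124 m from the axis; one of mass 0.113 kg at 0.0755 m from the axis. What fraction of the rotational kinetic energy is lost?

The added mass arrives with no angular momentum about the axis, and any external torque about the axis is negligible, so the system's angular momentum is conserved.
Added inertia Σmr² = (0.497)(0.124)² + (0.113)(0.0755)² = 0.008286 kg·m²; I_f = 0.1280 + 0.008286 = 0.1363 kg·m².
ω_f = I_p ω_i / I_f = (0.1280)(0.511) / 0.1363 = 0.4799 rad/s.
KE_i = ½(0.1280)(0.5110 rad/s)² = 0.01671 J; KE_f = ½(0.1363)(0.4799)² = 0.01570 J.
Fraction lost = 0.06080.

fraction ≈ 0.0608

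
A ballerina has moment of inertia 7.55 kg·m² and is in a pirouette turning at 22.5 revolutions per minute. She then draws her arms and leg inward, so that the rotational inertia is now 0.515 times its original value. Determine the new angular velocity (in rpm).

ω₂ ≈ 43.7 rpm

With no external torque about the axis, L is conserved: I₁ω₁ = I₂ω₂.
I₂ = 0.515 × 7.55 = 3.888 kg·m².
ω₂ = I₁ω₁ / I₂ = (7.550)(22.5 rpm) / (3.888) = 43.69 rpm.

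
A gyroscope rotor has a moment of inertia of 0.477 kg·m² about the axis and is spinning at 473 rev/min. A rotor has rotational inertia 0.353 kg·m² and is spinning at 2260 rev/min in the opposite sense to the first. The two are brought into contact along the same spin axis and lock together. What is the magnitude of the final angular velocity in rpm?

No external torque acts about the common axis, so total angular momentum is conserved.
Taking A's sense as positive: L = (0.4770)(473) − (0.3530)(2260) = -572.2 kg·m²·rpm.
Combined I = 0.4770 + 0.3530 = 0.8300 kg·m².
ω_f = L / I = -572.2 / 0.8300 = -689.3 rpm.

|ω_f| ≈ 689 rpm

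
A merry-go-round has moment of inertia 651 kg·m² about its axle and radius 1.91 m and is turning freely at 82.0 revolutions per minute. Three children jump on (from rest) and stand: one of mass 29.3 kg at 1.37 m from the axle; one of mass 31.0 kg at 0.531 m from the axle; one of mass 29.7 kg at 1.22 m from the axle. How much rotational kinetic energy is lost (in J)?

No external torque acts about the axle; L_before = L_after.
Added inertia Σmr² = (29.3)(1.37)² + (31.0)(0.531)² + (29.7)(1.22)² = 107.9 kg·m²; I_f = 651.0 + 107.9 = 758.9 kg·m².
ω_f = I_p ω_i / I_f = (651.0)(82.0) / 758.9 = 70.34 rpm.
KE_i = ½(651.0)(8.587 rad/s)² = 24000 J; KE_f = ½(758.9)(7.366)² = 20590 J.

energy lost ≈ 3410 J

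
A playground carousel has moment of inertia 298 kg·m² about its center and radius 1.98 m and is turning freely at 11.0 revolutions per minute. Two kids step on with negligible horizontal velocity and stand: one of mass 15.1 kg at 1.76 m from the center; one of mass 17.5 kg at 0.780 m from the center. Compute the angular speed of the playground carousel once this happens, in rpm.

The added mass arrives with no angular momentum about the center, and any external torque about the center is negligible, so the system's angular momentum is conserved.
Added inertia Σmr² = (15.1)(1.76)² + (17.5)(0.780)² = 57.42 kg·m²; I_f = 298.0 + 57.42 = 355.4 kg·m².
ω_f = I_p ω_i / I_f = (298.0)(11.0) / 355.4 = 9.223 rpm.

ω_f ≈ 9.22 rpm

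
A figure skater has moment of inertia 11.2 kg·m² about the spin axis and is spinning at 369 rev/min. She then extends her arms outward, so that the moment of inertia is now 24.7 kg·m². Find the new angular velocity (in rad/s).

No external torque acts about the spin axis, so angular momentum is conserved.
ω₂ = I₁ω₁ / I₂ = (11.20)(369 rpm) / (24.70) = 167.3 rpm = 17.52 rad/s.

ω₂ ≈ 17.5 rad/s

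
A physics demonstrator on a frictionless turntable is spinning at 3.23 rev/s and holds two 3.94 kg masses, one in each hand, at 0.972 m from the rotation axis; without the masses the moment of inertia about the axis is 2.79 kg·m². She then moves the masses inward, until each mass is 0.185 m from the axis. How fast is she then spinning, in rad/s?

ω₂ ≈ 67.9 rad/s

Angular momentum about the spin axis is conserved since the torque about it is zero.
I₁ = 2.79 + 2(3.94)(0.972)² = 10.23 kg·m²; I₂ = 2.79 + 2(3.94)(0.185)² = 3.060 kg·m².
ω₂ = I₁ω₁ / I₂ = (10.23)(3.23 rev/s) / (3.060) = 10.80 rev/s = 67.89 rad/s.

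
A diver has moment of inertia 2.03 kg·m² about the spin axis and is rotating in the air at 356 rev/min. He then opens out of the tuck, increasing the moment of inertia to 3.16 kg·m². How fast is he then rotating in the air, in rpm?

With no external torque about the axis, L is conserved: I₁ω₁ = I₂ω₂.
ω₂ = I₁ω₁ / I₂ = (2.030)(356 rpm) / (3.160) = 228.7 rpm.

ω₂ ≈ 229 rpm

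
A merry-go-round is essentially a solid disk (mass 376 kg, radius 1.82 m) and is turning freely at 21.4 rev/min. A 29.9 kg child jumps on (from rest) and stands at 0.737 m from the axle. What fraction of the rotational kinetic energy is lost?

The added mass arrives with no angular momentum about the axle, and any external torque about the axle is negligible, so the system's angular momentum is conserved.
I_p = ½(376)(1.82)² = 622.7 kg·m².
Added inertia Σmr² = (29.9)(0.737)² = 16.24 kg·m²; I_f = 622.7 + 16.24 = 639.0 kg·m².
ω_f = I_p ω_i / I_f = (622.7)(21.4) / 639.0 = 20.86 rpm.
KE_i = ½(622.7)(2.241 rad/s)² = 1564 J; KE_f = ½(639.0)(2.184)² = 1524 J.
Fraction lost = 0.02542.

fraction ≈ 0.0254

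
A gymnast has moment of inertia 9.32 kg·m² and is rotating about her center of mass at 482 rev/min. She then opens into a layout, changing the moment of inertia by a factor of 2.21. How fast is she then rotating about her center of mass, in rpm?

ω₂ ≈ 218 rpm

With no external torque about the axis, L is conserved: I₁ω₁ = I₂ω₂.
I₂ = 2.21 × 9.32 = 20.60 kg·m².
ω₂ = I₁ω₁ / I₂ = (9.320)(482 rpm) / (20.60) = 218.1 rpm.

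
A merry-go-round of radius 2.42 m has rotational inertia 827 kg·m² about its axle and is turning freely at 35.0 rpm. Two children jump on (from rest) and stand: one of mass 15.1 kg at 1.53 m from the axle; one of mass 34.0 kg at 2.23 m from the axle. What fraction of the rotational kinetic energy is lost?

fraction ≈ 0.198

The added mass arrives with no angular momentum about the axle, and any external torque about the axle is negligible, so the system's angular momentum is conserved.
Added inertia Σmr² = (15.1)(1.53)² + (34.0)(2.23)² = 204.4 kg·m²; I_f = 827.0 + 204.4 = 1031 kg·m².
ω_f = I_p ω_i / I_f = (827.0)(35.0) / 1031 = 28.06 rpm.
KE_i = ½(827.0)(3.665 rad/s)² = 5555 J; KE_f = ½(1031)(2.939)² = 4454 J.
Fraction lost = 0.1982.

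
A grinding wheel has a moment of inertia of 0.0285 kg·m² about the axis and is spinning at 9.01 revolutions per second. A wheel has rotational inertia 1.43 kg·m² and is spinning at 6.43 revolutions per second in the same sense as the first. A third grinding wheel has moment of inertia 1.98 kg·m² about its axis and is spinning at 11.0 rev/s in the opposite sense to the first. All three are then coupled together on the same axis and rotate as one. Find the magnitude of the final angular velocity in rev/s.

No external torque acts about the common axis, so total angular momentum is conserved.
Taking A's sense as positive: L = (0.02850)(9.01) + (1.430)(6.43) − (1.980)(11.0) = -12.33 kg·m²·rev/s.
Combined I = 0.02850 + 1.430 + 1.980 = 3.438 kg·m².
ω_f = L / I = -12.33 / 3.438 = -3.585 rev/s.

|ω_f| ≈ 3.59 rev/s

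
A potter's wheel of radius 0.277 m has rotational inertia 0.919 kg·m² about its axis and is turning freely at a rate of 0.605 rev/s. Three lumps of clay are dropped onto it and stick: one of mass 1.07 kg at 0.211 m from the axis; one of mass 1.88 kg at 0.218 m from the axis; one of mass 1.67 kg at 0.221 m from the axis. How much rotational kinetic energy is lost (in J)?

energy lost ≈ 1.28 J

The added mass arrives with no angular momentum about the axis, and any external torque about the axis is negligible, so the system's angular momentum is conserved.
Added inertia Σmr² = (1.07)(0.211)² + (1.88)(0.218)² + (1.67)(0.221)² = 0.2185 kg·m²; I_f = 0.9190 + 0.2185 = 1.138 kg·m².
ω_f = I_p ω_i / I_f = (0.9190)(0.605) / 1.138 = 0.4888 rev/s.
KE_i = ½(0.9190)(3.801 rad/s)² = 6.640 J; KE_f = ½(1.138)(3.071)² = 5.364 J.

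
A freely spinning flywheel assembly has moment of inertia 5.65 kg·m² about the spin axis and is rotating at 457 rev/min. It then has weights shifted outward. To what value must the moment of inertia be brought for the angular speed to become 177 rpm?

Angular momentum about the spin axis is conserved since the torque about it is zero.
I₂ = I₁ω₁ / ω₂ = (5.65)(457) / (177) = 14.59 kg·m².

I₂ ≈ 14.6 kg·m²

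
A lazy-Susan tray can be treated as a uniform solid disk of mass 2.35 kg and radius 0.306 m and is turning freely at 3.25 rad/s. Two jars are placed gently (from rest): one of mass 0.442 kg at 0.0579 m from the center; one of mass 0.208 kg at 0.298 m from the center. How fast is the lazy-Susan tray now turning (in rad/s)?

ω_f ≈ 2.75 rad/s

The added mass arrives with no angular momentum about the center, and any external torque about the center is negligible, so the system's angular momentum is conserved.
I_p = ½(2.35)(0.306)² = 0.1100 kg·m².
Added inertia Σmr² = (0.442)(0.0579)² + (0.208)(0.298)² = 0.01995 kg·m²; I_f = 0.1100 + 0.01995 = 0.1300 kg·m².
ω_f = I_p ω_i / I_f = (0.1100)(3.25) / 0.1300 = 2.751 rad/s.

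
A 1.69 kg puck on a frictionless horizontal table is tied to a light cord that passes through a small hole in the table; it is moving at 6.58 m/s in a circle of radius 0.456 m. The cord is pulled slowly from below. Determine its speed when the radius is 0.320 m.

v₂ ≈ 9.38 m/s

Central (radial) force ⇒ zero torque about the center ⇒ m v r is constant.
v₂ = v₁ r₁ / r₂ = (6.58)(0.456) / (0.320) = 9.377 m/s.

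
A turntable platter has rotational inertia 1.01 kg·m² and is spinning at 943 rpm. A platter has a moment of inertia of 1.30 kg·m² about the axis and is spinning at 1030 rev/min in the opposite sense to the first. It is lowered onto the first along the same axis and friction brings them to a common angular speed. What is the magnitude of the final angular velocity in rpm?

|ω_f| ≈ 167 rpm

The coupling torques are internal; angular momentum about the shared axis is conserved.
Taking A's sense as positive: L = (1.010)(943) − (1.300)(1030) = -386.6 kg·m²·rpm.
Combined I = 1.010 + 1.300 = 2.310 kg·m².
ω_f = L / I = -386.6 / 2.310 = -167.3 rpm.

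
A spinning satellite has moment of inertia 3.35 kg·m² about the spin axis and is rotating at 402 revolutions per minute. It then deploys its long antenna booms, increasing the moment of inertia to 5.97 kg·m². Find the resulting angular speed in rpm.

With no external torque about the axis, L is conserved: I₁ω₁ = I₂ω₂.
ω₂ = I₁ω₁ / I₂ = (3.350)(402 rpm) / (5.970) = 225.6 rpm.

ω₂ ≈ 226 rpm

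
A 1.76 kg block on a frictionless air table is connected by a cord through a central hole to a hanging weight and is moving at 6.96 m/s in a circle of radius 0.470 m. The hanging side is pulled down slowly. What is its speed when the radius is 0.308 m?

The only horizontal force on the mass is along the cord (radial), so it exerts no torque about the hole and angular momentum m v r is conserved.
v₂ = v₁ r₁ / r₂ = (6.96)(0.470) / (0.308) = 10.62 m/s.

v₂ ≈ 10.6 m/s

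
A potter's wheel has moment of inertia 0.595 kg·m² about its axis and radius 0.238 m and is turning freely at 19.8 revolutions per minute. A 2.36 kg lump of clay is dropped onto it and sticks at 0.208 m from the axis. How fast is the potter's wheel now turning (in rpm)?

The added mass arrives with no angular momentum about the axis, and any external torque about the axis is negligible, so the system's angular momentum is conserved.
Added inertia Σmr² = (2.36)(0.208)² = 0.1021 kg·m²; I_f = 0.5950 + 0.1021 = 0.6971 kg·m².
ω_f = I_p ω_i / I_f = (0.5950)(19.8) / 0.6971 = 16.90 rpm.

ω_f ≈ 16.9 rpm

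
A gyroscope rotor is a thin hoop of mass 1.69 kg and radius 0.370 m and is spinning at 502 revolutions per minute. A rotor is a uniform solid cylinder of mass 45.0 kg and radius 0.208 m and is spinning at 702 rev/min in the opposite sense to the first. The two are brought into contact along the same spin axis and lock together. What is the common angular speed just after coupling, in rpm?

The coupling torques are internal; angular momentum about the shared axis is conserved.
Moments of inertia: I_A = (1.69)(0.370)² = 0.2314 kg·m²; I_B = ½(45.0)(0.208)² = 0.9734 kg·m².
Taking A's sense as positive: L = (0.2314)(502) − (0.9734)(702) = -567.2 kg·m²·rpm.
Combined I = 0.2314 + 0.9734 = 1.205 kg·m².
ω_f = L / I = -567.2 / 1.205 = -470.8 rpm.

|ω_f| ≈ 471 rpm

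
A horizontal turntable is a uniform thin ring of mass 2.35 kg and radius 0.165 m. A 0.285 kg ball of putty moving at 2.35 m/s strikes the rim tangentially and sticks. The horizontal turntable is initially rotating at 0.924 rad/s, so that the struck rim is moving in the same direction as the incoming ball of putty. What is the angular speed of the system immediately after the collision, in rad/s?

|ω_f| ≈ 2.36 rad/s

About the axle the impulsive forces during the collision are internal, so angular momentum about that axis is conserved.
I_p = (2.35)(0.165)² = 0.06398 kg·m². Taking the sense of the ball of putty's angular momentum as positive, L_{ball} = m v R = (0.285)(2.35)(0.165) = 0.1105 kg·m²/s.
L_i = +I_p ω_p + m v R = +(0.06398)(0.924) + 0.1105 = 0.1696 kg·m²/s.
After sticking, I_f = I_p + m R² = 0.06398 + (0.285)(0.165)² = 0.07174 kg·m².
ω_f = L_i / I_f = 0.1696 / 0.07174 = 2.365 rad/s.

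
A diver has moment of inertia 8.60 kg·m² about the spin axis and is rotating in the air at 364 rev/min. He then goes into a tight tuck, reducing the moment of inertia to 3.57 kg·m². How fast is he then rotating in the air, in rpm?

ω₂ ≈ 877 rpm

With no external torque about the axis, L is conserved: I₁ω₁ = I₂ω₂.
ω₂ = I₁ω₁ / I₂ = (8.600)(364 rpm) / (3.570) = 876.9 rpm.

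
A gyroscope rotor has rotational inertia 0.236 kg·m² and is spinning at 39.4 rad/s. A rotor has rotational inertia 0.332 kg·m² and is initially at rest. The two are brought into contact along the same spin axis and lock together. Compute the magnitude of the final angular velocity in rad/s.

The coupling torques are internal; angular momentum about the shared axis is conserved.
Taking A's sense as positive: L = (0.2360)(39.4) = 9.298 kg·m²·rad/s.
Combined I = 0.2360 + 0.3320 = 0.5680 kg·m².
ω_f = L / I = 9.298 / 0.5680 = 16.37 rad/s.

|ω_f| ≈ 16.4 rad/s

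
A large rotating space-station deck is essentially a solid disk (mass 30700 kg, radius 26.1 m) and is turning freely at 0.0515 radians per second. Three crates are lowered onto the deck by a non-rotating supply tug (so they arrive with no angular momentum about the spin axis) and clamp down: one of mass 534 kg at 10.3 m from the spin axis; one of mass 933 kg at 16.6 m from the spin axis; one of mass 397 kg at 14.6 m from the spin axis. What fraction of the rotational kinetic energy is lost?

The added mass arrives with no angular momentum about the spin axis, and any external torque about the spin axis is negligible, so the system's angular momentum is conserved.
I_p = ½(30700)(26.1)² = 1.046e+07 kg·m².
Added inertia Σmr² = (534)(10.3)² + (933)(16.6)² + (397)(14.6)² = 3.984e+05 kg·m²; I_f = 1.046e+07 + 3.984e+05 = 1.085e+07 kg·m².
ω_f = I_p ω_i / I_f = (1.046e+07)(0.0515) / 1.085e+07 = 0.04961 rad/s.
KE_i = ½(1.046e+07)(0.05150 rad/s)² = 13870 J; KE_f = ½(1.085e+07)(0.04961)² = 13360 J.
Fraction lost = 0.03670.

fraction ≈ 0.0367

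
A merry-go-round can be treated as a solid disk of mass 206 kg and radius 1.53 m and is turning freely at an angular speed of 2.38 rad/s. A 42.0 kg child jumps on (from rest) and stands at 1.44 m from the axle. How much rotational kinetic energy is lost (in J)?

No external torque acts about the axle; L_before = L_after.
I_p = ½(206)(1.53)² = 241.1 kg·m².
Added inertia Σmr² = (42.0)(1.44)² = 87.09 kg·m²; I_f = 241.1 + 87.09 = 328.2 kg·m².
ω_f = I_p ω_i / I_f = (241.1)(2.38) / 328.2 = 1.748 rad/s.
KE_i = ½(241.1)(2.380 rad/s)² = 682.9 J; KE_f = ½(328.2)(1.748)² = 501.7 J.

energy lost ≈ 181 J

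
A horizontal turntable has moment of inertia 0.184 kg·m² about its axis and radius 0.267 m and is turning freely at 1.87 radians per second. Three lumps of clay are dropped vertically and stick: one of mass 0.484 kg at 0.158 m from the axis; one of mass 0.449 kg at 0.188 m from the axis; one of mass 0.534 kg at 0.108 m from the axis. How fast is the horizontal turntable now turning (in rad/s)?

ω_f ≈ 1.58 rad/s

The added mass arrives with no angular momentum about the axis, and any external torque about the axis is negligible, so the system's angular momentum is conserved.
Added inertia Σmr² = (0.484)(0.158)² + (0.449)(0.188)² + (0.534)(0.108)² = 0.03418 kg·m²; I_f = 0.1840 + 0.03418 = 0.2182 kg·m².
ω_f = I_p ω_i / I_f = (0.1840)(1.87) / 0.2182 = 1.577 rad/s.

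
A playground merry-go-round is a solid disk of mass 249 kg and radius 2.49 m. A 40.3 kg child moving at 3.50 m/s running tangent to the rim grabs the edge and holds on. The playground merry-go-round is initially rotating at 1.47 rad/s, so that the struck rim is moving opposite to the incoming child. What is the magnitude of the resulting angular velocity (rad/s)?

About the axle the impulsive forces during the collision are internal, so angular momentum about that axis is conserved.
I_p = ½(249)(2.49)² = 771.9 kg·m². Taking the sense of the child's angular momentum as positive, L_{child} = m v R = (40.3)(3.50)(2.49) = 351.2 kg·m²/s.
L_i = −I_p ω_p + m v R = −(771.9)(1.47) + 351.2 = -783.5 kg·m²/s.
After sticking, I_f = I_p + m R² = 771.9 + (40.3)(2.49)² = 1022 kg·m².
ω_f = L_i / I_f = -783.5 / 1022 = -0.7668 rad/s.

|ω_f| ≈ 0.767 rad/s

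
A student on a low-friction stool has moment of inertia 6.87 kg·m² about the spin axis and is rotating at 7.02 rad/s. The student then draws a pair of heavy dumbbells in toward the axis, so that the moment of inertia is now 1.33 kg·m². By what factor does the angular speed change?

With no external torque about the axis, L is conserved: I₁ω₁ = I₂ω₂.
ω₂/ω₁ = I₁/I₂ = 6.870 / 1.330 = 5.165.

ω₂/ω₁ ≈ 5.17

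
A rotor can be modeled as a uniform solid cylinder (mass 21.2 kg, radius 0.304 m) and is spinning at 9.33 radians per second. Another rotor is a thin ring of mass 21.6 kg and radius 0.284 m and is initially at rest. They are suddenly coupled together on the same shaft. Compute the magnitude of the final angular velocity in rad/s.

|ω_f| ≈ 3.36 rad/s

No external torque acts about the common axis, so total angular momentum is conserved.
Moments of inertia: I_A = ½(21.2)(0.304)² = 0.9796 kg·m²; I_B = (21.6)(0.284)² = 1.742 kg·m².
Taking A's sense as positive: L = (0.9796)(9.33) = 9.140 kg·m²·rad/s.
Combined I = 0.9796 + 1.742 = 2.722 kg·m².
ω_f = L / I = 9.140 / 2.722 = 3.358 rad/s.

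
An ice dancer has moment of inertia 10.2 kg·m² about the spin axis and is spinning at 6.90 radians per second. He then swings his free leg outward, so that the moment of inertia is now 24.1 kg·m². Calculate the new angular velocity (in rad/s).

No external torque acts about the spin axis, so angular momentum is conserved.
ω₂ = I₁ω₁ / I₂ = (10.20)(6.90 rad/s) / (24.10) = 2.920 rad/s.

ω₂ ≈ 2.92 rad/s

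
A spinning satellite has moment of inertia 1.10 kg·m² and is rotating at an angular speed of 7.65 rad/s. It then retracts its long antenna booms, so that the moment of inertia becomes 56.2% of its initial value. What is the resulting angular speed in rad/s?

Angular momentum about the spin axis is conserved since the torque about it is zero.
I₂ = 0.562 × 1.10 = 0.6182 kg·m².
ω₂ = I₁ω₁ / I₂ = (1.100)(7.65 rad/s) / (0.6182) = 13.61 rad/s.

ω₂ ≈ 13.6 rad/s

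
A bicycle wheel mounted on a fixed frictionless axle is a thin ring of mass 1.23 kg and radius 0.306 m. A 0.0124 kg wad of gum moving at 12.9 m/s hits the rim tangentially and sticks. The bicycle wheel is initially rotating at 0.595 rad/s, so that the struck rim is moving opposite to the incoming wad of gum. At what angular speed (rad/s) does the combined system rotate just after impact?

About the axle the impulsive forces during the collision are internal, so angular momentum about that axis is conserved.
I_p = (1.23)(0.306)² = 0.1152 kg·m². Taking the sense of the wad of gum's angular momentum as positive, L_{wad} = m v R = (0.0124)(12.9)(0.306) = 0.04895 kg·m²/s.
L_i = −I_p ω_p + m v R = −(0.1152)(0.595) + 0.04895 = -0.01958 kg·m²/s.
After sticking, I_f = I_p + m R² = 0.1152 + (0.0124)(0.306)² = 0.1163 kg·m².
ω_f = L_i / I_f = -0.01958 / 0.1163 = -0.1683 rad/s.

|ω_f| ≈ 0.168 rad/s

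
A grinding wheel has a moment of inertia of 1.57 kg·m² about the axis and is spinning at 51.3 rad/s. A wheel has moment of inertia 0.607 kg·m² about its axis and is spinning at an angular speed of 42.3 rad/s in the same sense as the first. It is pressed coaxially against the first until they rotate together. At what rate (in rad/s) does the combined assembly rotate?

|ω_f| ≈ 48.8 rad/s

No external torque acts about the common axis, so total angular momentum is conserved.
Taking A's sense as positive: L = (1.570)(51.3) + (0.6070)(42.3) = 106.2 kg·m²·rad/s.
Combined I = 1.570 + 0.6070 = 2.177 kg·m².
ω_f = L / I = 106.2 / 2.177 = 48.79 rad/s.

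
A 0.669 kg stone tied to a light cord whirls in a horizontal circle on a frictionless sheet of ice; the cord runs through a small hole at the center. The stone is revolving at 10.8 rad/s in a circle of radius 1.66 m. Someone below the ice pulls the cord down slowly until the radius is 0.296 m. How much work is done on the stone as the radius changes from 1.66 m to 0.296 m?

No torque about the axis ⇒ m r₁² ω₁ = m r₂² ω₂.
ω₂ = ω₁ (r₁/r₂)² = (10.8)(1.66/0.296)² = 339.7 rad/s.
W = ΔKE = ½m(v₂² − v₁²) = 3274 J.

W ≈ 3270 J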